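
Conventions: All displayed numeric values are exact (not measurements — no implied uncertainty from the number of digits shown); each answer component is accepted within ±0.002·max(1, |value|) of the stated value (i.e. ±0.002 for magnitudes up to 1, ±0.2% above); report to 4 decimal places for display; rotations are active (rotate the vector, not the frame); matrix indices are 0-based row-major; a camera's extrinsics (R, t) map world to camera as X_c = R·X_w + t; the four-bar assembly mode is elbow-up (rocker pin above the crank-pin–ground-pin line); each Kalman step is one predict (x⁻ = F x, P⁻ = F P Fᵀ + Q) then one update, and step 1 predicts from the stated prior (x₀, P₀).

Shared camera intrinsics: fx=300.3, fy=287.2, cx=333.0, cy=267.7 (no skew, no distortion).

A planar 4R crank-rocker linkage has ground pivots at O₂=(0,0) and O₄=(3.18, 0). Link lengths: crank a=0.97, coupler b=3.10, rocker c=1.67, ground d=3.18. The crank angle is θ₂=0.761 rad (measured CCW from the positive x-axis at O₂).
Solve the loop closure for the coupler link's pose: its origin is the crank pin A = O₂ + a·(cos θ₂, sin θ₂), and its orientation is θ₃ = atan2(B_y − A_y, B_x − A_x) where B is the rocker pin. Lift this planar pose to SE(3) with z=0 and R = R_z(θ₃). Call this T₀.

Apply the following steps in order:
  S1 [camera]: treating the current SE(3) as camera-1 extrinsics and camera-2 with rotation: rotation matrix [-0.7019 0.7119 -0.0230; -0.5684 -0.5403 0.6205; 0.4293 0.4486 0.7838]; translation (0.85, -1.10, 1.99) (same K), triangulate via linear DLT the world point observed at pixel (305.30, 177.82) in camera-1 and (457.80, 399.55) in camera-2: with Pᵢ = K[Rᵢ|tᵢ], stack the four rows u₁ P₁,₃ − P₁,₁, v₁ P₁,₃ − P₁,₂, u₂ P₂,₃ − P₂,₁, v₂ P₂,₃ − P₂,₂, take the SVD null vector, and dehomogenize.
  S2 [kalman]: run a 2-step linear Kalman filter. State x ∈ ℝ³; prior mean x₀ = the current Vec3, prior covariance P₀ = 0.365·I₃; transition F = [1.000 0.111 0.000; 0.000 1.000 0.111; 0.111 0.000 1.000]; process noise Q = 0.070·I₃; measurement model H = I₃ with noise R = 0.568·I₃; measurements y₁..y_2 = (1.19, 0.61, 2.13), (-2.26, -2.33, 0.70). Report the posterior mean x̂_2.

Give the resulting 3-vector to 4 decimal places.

result = (-1.0277, -0.8371, 1.3269)

source (fourbar_fk): coupler pose = R=[0.9539 -0.3002 0.0000; 0.3002 0.9539 0.0000; 0.0000 0.0000 1.0000], t=(0.7024, 0.6690, 0.0000)
after S1 (triangulate): (-1.1816, -0.8897, 1.7078)
after S2 (kf_track): (-1.0277, -0.8371, 1.3269)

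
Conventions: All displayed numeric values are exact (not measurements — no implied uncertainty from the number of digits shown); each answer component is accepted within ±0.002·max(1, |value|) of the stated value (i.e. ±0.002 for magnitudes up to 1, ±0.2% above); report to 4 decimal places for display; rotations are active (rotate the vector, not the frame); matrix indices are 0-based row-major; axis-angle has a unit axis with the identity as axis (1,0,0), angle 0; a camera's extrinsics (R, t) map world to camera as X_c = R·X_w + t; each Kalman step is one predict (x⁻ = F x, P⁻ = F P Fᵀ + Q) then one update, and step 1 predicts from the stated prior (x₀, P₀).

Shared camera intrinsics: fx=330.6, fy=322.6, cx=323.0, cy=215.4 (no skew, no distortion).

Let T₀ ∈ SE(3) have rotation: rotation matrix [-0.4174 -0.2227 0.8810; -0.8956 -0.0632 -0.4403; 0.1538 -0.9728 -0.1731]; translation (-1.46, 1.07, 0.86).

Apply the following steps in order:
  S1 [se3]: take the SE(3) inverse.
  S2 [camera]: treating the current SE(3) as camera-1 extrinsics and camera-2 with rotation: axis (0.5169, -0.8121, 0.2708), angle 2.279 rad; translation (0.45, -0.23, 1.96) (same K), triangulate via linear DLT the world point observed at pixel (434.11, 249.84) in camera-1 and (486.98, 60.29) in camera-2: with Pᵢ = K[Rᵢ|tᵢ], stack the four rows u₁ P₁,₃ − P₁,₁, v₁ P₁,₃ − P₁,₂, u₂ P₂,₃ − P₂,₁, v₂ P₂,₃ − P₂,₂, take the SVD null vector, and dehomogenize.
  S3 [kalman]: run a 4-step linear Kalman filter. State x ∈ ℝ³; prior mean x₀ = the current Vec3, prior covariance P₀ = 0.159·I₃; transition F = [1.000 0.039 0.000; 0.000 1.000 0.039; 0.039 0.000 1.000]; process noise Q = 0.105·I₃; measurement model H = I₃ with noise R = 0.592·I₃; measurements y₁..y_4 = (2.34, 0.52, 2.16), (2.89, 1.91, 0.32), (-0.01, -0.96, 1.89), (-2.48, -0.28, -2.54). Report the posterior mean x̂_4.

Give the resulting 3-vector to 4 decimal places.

result = (-0.1638, -0.1809, -0.1106)

after S1 (invert_se3): R=[-0.4174 -0.8956 0.1538; -0.2227 -0.0632 -0.9728; 0.8810 -0.4403 -0.1731], t=(0.2167, 0.5791, 1.9063)
after S2 (triangulate): (0.4360, -0.9082, 0.2643)
after S3 (kf_track): (-0.1638, -0.1809, -0.1106)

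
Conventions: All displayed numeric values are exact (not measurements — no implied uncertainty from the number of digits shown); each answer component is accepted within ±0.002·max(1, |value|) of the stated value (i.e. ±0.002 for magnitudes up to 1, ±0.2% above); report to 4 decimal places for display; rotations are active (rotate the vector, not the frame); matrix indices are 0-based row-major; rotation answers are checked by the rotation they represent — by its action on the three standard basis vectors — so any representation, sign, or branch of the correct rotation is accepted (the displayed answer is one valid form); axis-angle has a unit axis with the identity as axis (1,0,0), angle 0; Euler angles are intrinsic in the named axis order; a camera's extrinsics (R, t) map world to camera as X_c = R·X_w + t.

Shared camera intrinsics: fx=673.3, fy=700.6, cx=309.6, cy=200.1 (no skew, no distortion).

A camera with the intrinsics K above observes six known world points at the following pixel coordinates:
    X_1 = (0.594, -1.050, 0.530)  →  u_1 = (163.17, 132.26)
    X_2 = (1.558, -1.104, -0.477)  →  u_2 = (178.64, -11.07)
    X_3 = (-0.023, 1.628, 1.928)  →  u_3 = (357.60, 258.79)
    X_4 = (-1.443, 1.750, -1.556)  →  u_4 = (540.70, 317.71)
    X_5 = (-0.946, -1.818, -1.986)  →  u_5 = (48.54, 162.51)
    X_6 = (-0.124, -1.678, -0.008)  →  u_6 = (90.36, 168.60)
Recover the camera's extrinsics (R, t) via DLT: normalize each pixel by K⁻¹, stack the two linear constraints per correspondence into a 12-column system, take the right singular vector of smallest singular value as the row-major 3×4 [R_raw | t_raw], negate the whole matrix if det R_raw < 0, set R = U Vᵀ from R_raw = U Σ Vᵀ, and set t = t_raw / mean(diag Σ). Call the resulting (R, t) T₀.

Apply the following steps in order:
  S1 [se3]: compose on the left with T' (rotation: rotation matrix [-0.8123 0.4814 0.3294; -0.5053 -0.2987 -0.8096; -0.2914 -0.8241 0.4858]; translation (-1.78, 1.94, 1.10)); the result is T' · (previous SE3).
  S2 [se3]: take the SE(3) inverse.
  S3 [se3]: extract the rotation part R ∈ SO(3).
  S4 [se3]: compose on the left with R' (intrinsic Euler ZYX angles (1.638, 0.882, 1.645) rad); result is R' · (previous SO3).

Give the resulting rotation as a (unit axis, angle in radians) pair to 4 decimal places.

rotation (axis_angle) = ((-0.9180, 0.3966, -0.0063), 2.6807)

source (pnp_recover): camera pose = R=[0.0194 0.9543 -0.2981; -0.9294 0.1271 0.3466; 0.3687 0.2703 0.8894], t=(-0.3600, -0.1699, 6.5300)
after S1 (compose_se3): R=[-0.3417 -0.6250 0.7019; -0.0307 -0.7390 -0.6730; 0.9393 -0.2515 0.2333], t=(0.5814, -3.1142, 4.5174)
after S2 (invert_se3): R=[-0.3417 -0.0307 0.9393; -0.6250 -0.7390 -0.2515; 0.7019 -0.6730 0.2333], t=(-4.1402, -0.8021, -3.5578)
after S3 (rot_of_se3): [-0.3417 -0.0307 0.9393; -0.6250 -0.7390 -0.2515; 0.7019 -0.6730 0.2333]
after S4 (compose_so3): [0.7018 -0.6873 0.1873; -0.6929 -0.5975 0.4036; -0.1654 -0.4130 -0.8956]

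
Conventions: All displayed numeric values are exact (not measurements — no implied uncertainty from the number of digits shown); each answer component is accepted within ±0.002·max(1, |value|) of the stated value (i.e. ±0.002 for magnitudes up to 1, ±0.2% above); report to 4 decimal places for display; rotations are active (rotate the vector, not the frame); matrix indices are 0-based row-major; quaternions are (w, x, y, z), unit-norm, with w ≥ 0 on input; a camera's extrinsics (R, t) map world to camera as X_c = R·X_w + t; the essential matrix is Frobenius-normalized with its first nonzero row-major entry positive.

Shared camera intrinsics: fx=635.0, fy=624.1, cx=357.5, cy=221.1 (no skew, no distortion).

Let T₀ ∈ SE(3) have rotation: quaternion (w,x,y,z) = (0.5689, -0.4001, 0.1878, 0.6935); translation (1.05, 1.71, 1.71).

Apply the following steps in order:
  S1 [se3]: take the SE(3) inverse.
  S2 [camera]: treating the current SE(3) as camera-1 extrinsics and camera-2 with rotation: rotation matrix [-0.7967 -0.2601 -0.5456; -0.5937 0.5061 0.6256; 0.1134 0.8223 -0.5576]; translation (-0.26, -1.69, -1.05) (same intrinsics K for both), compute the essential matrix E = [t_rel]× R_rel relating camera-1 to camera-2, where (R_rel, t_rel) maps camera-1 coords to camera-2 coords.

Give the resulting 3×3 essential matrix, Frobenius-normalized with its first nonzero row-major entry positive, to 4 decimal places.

after S1 (invert_se3): R=[-0.0325 0.6388 -0.7687; -0.9394 -0.2821 -0.1948; -0.3413 0.7158 0.6093], t=(0.2561, 1.8019, -1.9075)
after S2 (essential): [0.1181 -0.0630 -0.1035; -0.6154 0.2810 -0.1770; -0.1242 0.1038 0.6754]

matrix = [0.1181 -0.0630 -0.1035; -0.6154 0.2810 -0.1770; -0.1242 0.1038 0.6754]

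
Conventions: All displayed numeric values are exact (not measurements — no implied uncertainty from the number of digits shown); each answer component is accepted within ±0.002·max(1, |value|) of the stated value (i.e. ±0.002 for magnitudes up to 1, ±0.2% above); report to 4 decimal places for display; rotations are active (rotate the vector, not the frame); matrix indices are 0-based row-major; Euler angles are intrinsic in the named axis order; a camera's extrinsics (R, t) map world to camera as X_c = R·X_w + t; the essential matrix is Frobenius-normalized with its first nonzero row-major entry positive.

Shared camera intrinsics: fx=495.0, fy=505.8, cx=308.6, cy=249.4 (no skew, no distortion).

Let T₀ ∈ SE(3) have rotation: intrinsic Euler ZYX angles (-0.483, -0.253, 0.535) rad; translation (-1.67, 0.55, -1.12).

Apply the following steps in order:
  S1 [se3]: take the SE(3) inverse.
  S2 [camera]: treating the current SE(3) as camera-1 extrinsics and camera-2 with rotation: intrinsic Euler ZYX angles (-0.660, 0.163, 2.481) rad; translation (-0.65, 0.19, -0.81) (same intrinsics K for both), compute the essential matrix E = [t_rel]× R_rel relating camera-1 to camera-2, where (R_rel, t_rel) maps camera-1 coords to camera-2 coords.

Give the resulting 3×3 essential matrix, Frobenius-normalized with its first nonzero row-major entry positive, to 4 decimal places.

after S1 (invert_se3): R=[0.8574 -0.4497 0.2503; 0.2865 0.8211 0.4936; -0.4275 -0.3515 0.8329], t=(1.9595, 0.5797, 0.4123)
after S2 (essential): [0.1836 -0.2294 0.3628; 0.1642 0.0395 0.5478; 0.1368 -0.6401 -0.1580]

matrix = [0.1836 -0.2294 0.3628; 0.1642 0.0395 0.5478; 0.1368 -0.6401 -0.1580]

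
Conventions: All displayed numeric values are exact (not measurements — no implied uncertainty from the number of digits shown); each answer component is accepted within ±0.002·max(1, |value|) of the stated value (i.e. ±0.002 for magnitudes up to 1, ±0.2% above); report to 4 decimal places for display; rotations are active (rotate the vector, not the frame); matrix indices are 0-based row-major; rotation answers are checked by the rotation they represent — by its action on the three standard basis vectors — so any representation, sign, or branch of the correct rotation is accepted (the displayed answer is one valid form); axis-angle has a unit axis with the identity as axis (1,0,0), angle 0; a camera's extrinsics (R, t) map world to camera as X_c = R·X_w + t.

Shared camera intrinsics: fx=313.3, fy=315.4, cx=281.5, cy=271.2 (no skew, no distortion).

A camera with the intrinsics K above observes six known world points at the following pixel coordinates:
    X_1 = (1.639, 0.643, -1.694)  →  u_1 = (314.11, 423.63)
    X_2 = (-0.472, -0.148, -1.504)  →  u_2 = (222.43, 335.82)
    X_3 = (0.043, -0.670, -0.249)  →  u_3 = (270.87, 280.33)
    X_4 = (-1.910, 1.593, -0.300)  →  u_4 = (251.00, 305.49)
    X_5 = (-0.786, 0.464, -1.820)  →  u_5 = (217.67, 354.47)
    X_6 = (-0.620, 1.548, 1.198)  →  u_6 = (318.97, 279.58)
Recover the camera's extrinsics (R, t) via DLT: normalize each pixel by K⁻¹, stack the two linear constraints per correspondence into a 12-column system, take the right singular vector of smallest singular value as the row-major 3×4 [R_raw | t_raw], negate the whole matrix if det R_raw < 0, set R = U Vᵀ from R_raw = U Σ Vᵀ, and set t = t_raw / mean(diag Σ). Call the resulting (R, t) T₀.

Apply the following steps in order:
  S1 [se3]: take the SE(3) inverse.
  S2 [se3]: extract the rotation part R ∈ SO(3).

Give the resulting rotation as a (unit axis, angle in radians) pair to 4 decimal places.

rotation (axis_angle) = ((-0.7663, -0.6423, 0.0156), 1.2490)

source (pnp_recover): camera pose = R=[0.7177 0.3513 0.6012; 0.3217 0.5984 -0.7338; -0.6175 0.7201 0.3164], t=(0.1601, 0.3700, 6.3107)
after S1 (invert_se3): R=[0.7177 0.3217 -0.6175; 0.3513 0.5984 0.7201; 0.6012 -0.7338 0.3164], t=(3.6631, -4.8219, -1.8216)
after S2 (rot_of_se3): [0.7177 0.3217 -0.6175; 0.3513 0.5984 0.7201; 0.6012 -0.7338 0.3164]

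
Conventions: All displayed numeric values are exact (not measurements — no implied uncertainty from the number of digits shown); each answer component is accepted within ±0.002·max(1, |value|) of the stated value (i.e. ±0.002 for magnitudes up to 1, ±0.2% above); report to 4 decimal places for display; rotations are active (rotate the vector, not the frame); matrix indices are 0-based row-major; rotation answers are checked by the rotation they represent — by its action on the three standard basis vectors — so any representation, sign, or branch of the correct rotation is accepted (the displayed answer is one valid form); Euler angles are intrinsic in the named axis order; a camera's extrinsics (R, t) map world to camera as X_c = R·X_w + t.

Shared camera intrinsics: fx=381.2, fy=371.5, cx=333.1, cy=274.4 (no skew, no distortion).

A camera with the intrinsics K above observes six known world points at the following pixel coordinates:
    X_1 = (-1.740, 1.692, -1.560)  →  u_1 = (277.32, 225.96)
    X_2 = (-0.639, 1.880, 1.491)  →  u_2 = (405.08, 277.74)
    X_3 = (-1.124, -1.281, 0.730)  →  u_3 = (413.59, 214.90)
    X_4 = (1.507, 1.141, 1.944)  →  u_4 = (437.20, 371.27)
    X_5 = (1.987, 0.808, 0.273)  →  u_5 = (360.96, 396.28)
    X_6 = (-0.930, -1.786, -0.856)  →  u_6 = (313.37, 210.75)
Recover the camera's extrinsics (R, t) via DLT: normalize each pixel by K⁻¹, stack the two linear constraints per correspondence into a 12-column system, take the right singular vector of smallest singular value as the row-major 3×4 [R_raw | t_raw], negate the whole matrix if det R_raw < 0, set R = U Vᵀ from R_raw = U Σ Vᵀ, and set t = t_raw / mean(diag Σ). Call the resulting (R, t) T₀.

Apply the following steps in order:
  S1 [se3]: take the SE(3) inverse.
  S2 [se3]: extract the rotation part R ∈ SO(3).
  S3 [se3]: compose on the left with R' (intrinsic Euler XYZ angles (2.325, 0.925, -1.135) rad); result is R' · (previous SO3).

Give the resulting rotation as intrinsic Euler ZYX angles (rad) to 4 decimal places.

source (pnp_recover): camera pose = R=[-0.0208 -0.0943 0.9953; 0.9850 0.1685 0.0365; -0.1712 0.9812 0.0894], t=(0.3900, 0.3399, 6.9701)
after S1 (invert_se3): R=[-0.0208 0.9850 -0.1712; -0.0943 0.1685 0.9812; 0.9953 0.0365 0.0894], t=(0.8662, -6.8594, -1.0234)
after S2 (rot_of_se3): [-0.0208 0.9850 -0.1712; -0.0943 0.1685 0.9812; 0.9953 0.0365 0.0894]
after S3 (compose_so3): [0.7382 0.3713 0.5632; -0.4771 0.8776 0.0466; -0.4770 -0.3031 0.8250]

rotation (euler_zyx) = (-0.5738, 0.4972, -0.3521)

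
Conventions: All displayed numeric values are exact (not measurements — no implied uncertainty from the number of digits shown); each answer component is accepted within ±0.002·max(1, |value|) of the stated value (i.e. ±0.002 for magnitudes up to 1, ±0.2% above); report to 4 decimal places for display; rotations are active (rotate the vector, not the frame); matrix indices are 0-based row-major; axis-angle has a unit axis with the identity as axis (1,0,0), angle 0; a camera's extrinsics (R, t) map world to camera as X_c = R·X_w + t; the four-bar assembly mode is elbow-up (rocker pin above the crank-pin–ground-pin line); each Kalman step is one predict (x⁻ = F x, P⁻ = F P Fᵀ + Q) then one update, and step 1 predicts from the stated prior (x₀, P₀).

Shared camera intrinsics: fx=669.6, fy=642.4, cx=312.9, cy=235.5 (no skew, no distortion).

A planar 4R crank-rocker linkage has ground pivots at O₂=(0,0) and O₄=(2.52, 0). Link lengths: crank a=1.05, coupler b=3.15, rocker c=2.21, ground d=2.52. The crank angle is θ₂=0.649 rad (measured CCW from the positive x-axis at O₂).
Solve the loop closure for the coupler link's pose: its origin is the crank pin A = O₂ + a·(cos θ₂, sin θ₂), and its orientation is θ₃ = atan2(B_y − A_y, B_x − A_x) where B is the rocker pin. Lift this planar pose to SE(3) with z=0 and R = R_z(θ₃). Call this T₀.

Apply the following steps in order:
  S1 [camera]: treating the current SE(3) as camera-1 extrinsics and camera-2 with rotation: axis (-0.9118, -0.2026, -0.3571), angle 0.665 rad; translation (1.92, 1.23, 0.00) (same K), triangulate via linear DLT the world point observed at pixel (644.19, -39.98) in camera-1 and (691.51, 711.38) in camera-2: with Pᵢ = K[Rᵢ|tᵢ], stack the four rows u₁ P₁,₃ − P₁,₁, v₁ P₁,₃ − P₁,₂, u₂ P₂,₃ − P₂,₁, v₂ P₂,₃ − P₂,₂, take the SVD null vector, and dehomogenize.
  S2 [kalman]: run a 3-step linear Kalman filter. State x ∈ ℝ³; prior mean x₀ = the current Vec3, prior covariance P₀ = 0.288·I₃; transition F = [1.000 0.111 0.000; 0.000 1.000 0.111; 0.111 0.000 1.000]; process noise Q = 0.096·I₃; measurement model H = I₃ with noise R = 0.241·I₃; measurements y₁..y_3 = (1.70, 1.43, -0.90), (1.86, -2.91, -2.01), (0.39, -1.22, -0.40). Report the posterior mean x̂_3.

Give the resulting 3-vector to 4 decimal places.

result = (0.7718, -1.2916, -0.6420)

source (fourbar_fk): coupler pose = R=[0.9242 -0.3819 0.0000; 0.3819 0.9242 0.0000; 0.0000 0.0000 1.0000], t=(0.8365, 0.6346, 0.0000)
after S1 (triangulate): (-0.5737, -1.1480, 1.5052)
after S2 (kf_track): (0.7718, -1.2916, -0.6420)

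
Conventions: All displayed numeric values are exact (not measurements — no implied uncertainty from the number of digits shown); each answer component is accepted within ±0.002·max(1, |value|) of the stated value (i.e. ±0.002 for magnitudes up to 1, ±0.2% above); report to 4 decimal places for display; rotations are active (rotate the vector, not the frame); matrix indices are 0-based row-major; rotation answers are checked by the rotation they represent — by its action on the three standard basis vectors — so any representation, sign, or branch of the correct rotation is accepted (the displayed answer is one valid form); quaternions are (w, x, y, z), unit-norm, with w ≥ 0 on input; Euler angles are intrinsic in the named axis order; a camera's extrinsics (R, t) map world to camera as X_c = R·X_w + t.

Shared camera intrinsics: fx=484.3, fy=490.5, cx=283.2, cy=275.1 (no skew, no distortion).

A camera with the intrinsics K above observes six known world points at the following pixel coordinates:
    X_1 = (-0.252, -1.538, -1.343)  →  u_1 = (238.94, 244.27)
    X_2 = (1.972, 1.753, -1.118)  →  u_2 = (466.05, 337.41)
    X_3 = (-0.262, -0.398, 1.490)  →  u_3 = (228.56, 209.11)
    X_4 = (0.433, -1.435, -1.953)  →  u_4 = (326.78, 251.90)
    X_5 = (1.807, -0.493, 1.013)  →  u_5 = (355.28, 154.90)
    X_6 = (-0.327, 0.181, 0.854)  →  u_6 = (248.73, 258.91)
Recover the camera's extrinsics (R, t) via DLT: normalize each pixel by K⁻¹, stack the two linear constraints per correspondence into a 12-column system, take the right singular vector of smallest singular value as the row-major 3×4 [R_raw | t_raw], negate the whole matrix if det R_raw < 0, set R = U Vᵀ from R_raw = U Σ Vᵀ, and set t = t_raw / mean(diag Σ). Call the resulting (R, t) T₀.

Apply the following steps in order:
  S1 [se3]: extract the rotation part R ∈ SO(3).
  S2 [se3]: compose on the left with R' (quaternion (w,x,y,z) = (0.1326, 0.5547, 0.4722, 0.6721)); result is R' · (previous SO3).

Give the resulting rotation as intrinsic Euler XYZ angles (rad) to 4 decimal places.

rotation (euler_xyz) = (-2.5265, 0.6418, -2.1768)

source (pnp_recover): camera pose = R=[0.8904 0.3505 -0.2906; -0.4550 0.7047 -0.5444; 0.0139 0.6169 0.7869], t=(-0.0600, -0.0600, 6.7499)
after S1 (rot_of_se3): [0.8904 0.3505 -0.2906; -0.4550 0.7047 -0.5444; 0.0139 0.6169 0.7869]
after S2 (compose_so3): [-0.4563 0.6584 0.5987; 0.8681 0.1813 0.4622; 0.1958 0.7306 -0.6542]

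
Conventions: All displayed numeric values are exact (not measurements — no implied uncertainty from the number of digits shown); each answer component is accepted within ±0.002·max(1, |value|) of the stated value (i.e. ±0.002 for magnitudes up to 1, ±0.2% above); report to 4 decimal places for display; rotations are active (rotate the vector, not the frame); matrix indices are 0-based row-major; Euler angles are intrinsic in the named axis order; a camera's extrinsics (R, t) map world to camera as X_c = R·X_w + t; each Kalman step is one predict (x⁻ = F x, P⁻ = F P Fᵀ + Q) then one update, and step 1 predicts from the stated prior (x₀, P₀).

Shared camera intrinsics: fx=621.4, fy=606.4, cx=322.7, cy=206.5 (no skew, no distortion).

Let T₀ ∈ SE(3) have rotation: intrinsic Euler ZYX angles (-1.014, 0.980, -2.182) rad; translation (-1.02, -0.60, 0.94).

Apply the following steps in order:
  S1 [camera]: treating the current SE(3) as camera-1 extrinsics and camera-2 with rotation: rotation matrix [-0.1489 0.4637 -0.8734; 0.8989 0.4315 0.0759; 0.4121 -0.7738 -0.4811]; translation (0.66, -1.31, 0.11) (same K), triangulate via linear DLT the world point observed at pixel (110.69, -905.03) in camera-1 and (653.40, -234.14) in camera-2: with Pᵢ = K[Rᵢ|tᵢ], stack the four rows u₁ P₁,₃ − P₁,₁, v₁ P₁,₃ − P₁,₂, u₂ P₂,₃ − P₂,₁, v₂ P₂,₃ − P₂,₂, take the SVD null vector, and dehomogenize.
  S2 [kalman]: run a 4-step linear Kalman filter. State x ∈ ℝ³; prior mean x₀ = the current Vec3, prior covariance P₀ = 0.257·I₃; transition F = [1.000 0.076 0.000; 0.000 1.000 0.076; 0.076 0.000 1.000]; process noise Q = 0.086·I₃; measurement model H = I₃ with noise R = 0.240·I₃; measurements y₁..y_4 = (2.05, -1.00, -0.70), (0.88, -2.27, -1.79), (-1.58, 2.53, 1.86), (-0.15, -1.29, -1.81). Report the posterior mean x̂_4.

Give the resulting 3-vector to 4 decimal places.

after S1 (triangulate): (0.7304, -0.9679, -0.8340)
after S2 (kf_track): (-0.1574, -0.4844, -0.6931)

result = (-0.1574, -0.4844, -0.6931)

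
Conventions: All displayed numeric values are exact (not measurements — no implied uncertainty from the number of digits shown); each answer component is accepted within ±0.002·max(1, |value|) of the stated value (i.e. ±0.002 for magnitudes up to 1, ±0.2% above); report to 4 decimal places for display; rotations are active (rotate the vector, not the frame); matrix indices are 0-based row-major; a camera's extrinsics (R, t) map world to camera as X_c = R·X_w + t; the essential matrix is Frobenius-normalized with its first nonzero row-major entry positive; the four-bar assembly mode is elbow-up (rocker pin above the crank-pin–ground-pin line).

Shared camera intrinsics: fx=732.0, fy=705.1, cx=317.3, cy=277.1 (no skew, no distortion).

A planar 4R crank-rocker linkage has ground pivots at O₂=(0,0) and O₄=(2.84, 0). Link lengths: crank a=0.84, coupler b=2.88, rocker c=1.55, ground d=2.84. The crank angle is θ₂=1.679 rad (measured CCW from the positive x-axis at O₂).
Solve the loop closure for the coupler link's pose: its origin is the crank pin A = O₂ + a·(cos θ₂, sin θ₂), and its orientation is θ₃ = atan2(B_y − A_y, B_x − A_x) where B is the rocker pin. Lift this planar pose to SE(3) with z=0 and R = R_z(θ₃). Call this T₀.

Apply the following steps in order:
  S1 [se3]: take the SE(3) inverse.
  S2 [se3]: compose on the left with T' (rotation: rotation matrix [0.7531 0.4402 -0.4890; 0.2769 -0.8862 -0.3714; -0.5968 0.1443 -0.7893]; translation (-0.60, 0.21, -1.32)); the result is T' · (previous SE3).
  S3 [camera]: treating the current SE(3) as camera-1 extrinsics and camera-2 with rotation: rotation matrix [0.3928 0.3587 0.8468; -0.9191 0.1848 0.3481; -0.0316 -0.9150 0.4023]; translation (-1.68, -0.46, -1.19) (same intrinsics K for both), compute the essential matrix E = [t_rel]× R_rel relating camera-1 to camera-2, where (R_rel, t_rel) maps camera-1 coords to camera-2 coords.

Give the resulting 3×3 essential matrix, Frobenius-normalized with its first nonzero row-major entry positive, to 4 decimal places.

source (fourbar_fk): coupler pose = R=[0.9693 -0.2461 0.0000; 0.2461 0.9693 0.0000; 0.0000 0.0000 1.0000], t=(-0.0907, 0.8351, 0.0000)
after S1 (invert_se3): R=[0.9693 0.2461 0.0000; -0.2461 0.9693 0.0000; 0.0000 0.0000 1.0000], t=(-0.1176, -0.8317, 0.0000)
after S2 (compose_se3): R=[0.6216 0.6120 -0.4890; 0.4864 -0.7908 -0.3714; -0.6140 -0.0070 -0.7893], t=(-1.0547, 0.9146, -1.3699)
after S3 (essential): [0.3276 0.3946 -0.1583; 0.3840 -0.4757 -0.3551; -0.2899 -0.3276 0.1440]

matrix = [0.3276 0.3946 -0.1583; 0.3840 -0.4757 -0.3551; -0.2899 -0.3276 0.1440]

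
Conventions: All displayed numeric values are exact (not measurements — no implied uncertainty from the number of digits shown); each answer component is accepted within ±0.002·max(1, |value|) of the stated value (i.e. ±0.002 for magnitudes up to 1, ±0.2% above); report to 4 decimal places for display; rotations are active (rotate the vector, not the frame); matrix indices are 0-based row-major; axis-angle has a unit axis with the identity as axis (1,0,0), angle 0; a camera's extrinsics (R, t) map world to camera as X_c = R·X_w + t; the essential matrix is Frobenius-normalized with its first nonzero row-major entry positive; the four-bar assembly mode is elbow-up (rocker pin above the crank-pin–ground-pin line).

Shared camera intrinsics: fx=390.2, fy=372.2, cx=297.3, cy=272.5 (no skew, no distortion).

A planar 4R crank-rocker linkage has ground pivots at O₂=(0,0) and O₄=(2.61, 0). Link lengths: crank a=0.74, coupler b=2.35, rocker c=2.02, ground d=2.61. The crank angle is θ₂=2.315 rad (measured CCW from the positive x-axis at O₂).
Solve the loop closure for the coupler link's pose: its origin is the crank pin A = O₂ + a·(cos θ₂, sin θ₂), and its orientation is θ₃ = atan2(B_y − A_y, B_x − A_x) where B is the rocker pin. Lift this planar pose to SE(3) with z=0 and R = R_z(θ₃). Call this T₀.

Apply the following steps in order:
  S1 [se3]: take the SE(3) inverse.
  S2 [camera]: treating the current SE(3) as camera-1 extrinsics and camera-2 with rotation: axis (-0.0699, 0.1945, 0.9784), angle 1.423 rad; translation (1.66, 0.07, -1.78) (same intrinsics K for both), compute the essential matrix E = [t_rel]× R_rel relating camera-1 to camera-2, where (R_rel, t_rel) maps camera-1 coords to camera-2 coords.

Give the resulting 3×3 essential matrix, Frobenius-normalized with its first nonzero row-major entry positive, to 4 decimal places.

source (fourbar_fk): coupler pose = R=[0.8678 -0.4969 0.0000; 0.4969 0.8678 0.0000; 0.0000 0.0000 1.0000], t=(-0.5013, 0.5444, 0.0000)
after S1 (invert_se3): R=[0.8678 0.4969 0.0000; -0.4969 0.8678 0.0000; 0.0000 0.0000 1.0000], t=(0.1645, -0.7215, 0.0000)
after S2 (essential): [0.5559 -0.2097 0.0258; 0.2729 0.4615 -0.4469; 0.3113 -0.2271 0.1037]

matrix = [0.5559 -0.2097 0.0258; 0.2729 0.4615 -0.4469; 0.3113 -0.2271 0.1037]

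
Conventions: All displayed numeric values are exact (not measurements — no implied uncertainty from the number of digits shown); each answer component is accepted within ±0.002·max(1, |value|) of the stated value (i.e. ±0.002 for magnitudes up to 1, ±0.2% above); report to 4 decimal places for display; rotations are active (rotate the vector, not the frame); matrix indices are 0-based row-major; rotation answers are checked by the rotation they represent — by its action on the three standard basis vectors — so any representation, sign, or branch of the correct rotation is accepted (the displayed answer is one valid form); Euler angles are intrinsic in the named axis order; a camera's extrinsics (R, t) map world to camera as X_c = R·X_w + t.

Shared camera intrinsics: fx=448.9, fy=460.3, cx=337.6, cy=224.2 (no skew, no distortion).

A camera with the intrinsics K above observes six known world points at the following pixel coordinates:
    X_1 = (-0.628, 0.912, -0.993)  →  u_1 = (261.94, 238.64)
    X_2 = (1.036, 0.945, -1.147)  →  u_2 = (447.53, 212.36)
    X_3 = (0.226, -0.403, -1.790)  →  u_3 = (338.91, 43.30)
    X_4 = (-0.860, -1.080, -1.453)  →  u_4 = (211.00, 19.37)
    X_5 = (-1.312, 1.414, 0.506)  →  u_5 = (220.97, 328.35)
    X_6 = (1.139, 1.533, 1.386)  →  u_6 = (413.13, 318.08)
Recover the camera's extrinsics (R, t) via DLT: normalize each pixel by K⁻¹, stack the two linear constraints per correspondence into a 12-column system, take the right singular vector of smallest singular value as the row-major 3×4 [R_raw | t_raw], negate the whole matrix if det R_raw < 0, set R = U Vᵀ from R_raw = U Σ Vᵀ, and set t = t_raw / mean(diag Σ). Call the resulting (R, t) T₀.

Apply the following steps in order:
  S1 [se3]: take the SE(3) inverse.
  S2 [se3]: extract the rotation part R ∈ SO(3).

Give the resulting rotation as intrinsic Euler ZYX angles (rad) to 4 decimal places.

rotation (euler_zyx) = (0.1505, 0.0493, 0.3358)

source (pnp_recover): camera pose = R=[0.9875 0.1498 -0.0493; -0.1255 0.9359 0.3291; 0.0954 -0.3188 0.9430], t=(-0.2400, -0.4799, 5.2901)
after S1 (invert_se3): R=[0.9875 -0.1255 0.0954; 0.1498 0.9359 -0.3188; -0.0493 0.3291 0.9430], t=(-0.3280, 2.1717, -4.8424)
after S2 (rot_of_se3): [0.9875 -0.1255 0.0954; 0.1498 0.9359 -0.3188; -0.0493 0.3291 0.9430]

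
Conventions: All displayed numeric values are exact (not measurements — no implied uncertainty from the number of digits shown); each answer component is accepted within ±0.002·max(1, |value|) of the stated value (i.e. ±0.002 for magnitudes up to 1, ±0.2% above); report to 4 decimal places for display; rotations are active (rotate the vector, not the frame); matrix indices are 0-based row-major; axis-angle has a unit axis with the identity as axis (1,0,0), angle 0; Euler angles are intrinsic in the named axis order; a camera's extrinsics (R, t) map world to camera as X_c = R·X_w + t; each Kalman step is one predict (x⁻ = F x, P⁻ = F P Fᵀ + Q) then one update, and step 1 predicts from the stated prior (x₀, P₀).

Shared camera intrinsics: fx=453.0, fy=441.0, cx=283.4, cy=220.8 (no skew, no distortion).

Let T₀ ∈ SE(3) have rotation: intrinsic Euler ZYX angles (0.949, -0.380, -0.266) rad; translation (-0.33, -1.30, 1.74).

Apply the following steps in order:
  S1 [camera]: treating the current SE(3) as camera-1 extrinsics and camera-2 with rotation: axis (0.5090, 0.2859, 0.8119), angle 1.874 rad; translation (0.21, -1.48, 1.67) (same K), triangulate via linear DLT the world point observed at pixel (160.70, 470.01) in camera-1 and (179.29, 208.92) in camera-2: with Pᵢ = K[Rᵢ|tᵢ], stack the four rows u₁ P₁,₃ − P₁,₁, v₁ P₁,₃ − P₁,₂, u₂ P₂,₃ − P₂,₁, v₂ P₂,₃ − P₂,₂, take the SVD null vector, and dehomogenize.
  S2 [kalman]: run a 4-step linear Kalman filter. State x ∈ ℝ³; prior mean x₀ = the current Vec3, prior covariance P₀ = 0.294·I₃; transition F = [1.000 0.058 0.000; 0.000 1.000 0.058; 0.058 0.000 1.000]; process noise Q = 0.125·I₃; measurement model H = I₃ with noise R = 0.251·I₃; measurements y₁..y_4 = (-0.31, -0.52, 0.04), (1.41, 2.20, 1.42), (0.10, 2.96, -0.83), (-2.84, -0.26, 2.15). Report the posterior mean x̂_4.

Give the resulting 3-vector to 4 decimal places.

result = (-1.0736, 0.9233, 1.0377)

after S1 (triangulate): (1.7415, 1.6127, -0.1197)
after S2 (kf_track): (-1.0736, 0.9233, 1.0377)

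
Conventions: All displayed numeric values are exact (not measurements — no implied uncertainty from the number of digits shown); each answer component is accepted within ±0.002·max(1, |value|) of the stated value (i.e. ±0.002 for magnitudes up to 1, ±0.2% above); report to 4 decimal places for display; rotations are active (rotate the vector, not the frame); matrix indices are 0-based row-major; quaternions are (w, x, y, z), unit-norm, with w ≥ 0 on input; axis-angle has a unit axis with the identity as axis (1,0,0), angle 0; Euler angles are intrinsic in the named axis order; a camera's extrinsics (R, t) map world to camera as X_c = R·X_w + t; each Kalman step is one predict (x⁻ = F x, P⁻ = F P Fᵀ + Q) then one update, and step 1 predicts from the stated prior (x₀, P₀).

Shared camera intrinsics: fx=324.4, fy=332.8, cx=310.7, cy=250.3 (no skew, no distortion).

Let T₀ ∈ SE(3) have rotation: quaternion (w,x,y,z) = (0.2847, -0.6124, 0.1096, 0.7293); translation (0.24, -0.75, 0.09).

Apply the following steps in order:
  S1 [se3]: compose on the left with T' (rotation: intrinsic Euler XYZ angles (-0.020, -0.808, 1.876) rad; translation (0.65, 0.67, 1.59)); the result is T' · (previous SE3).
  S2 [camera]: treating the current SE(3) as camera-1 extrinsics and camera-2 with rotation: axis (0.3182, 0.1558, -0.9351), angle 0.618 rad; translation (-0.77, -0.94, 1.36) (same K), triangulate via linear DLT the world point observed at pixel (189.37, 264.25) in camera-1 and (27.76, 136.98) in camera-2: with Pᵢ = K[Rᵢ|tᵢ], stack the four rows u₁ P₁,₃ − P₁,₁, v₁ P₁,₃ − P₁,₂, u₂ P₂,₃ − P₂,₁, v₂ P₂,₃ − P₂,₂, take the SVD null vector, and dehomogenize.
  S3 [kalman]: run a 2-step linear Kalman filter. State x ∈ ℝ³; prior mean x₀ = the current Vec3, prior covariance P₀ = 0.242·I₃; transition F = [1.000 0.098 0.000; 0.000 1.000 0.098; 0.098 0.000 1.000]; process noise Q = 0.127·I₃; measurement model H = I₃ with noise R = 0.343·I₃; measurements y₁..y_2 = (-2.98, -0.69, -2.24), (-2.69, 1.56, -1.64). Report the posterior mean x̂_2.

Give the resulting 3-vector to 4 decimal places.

result = (-2.6131, 0.2786, -1.1048)

after S1 (compose_se3): R=[0.5239 0.7870 -0.3260; -0.1849 -0.2685 -0.9454; -0.8315 0.5555 0.0048], t=(1.0294, 1.1347, 2.1080)
after S2 (triangulate): (-1.8135, -0.8949, 1.6705)
after S3 (kf_track): (-2.6131, 0.2786, -1.1048)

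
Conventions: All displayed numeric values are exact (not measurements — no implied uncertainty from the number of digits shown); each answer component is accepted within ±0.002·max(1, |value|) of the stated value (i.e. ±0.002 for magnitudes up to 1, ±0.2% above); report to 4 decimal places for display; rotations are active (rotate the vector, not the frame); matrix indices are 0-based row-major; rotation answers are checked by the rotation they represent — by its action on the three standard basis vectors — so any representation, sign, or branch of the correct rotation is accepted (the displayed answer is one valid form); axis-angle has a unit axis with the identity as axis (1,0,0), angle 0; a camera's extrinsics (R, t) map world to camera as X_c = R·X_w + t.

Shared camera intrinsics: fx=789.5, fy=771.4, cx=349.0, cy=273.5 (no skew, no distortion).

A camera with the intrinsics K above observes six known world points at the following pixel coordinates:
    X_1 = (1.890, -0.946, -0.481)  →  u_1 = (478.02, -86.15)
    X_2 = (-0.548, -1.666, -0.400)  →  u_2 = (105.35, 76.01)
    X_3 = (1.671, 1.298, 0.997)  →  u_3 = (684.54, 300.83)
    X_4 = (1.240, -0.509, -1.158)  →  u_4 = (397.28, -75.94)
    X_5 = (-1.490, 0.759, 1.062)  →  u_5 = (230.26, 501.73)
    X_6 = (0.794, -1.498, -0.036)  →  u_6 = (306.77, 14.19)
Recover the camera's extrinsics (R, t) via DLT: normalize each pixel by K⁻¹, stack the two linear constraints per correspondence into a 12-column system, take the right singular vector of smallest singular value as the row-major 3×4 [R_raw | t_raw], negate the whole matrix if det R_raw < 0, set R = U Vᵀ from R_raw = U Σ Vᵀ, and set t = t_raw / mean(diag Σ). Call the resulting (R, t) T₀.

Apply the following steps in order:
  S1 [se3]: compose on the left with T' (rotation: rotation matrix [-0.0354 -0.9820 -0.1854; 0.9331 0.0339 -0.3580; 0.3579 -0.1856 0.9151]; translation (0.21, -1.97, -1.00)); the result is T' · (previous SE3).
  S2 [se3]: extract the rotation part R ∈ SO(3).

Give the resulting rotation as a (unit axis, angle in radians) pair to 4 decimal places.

source (pnp_recover): camera pose = R=[0.8310 0.4775 0.2855; -0.5558 0.7346 0.3892; -0.0239 -0.4821 0.8758], t=(-0.2200, -0.2399, 4.6688)
after S1 (compose_se3): R=[0.5208 -0.6489 -0.5547; 0.7651 0.6431 -0.0340; 0.3787 -0.4066 0.8314], t=(-0.4121, -3.8549, 3.2383)
after S2 (rot_of_se3): [0.5208 -0.6489 -0.5547; 0.7651 0.6431 -0.0340; 0.3787 -0.4066 0.8314]

rotation (axis_angle) = ((-0.2148, -0.5381, 0.8151), 1.0499)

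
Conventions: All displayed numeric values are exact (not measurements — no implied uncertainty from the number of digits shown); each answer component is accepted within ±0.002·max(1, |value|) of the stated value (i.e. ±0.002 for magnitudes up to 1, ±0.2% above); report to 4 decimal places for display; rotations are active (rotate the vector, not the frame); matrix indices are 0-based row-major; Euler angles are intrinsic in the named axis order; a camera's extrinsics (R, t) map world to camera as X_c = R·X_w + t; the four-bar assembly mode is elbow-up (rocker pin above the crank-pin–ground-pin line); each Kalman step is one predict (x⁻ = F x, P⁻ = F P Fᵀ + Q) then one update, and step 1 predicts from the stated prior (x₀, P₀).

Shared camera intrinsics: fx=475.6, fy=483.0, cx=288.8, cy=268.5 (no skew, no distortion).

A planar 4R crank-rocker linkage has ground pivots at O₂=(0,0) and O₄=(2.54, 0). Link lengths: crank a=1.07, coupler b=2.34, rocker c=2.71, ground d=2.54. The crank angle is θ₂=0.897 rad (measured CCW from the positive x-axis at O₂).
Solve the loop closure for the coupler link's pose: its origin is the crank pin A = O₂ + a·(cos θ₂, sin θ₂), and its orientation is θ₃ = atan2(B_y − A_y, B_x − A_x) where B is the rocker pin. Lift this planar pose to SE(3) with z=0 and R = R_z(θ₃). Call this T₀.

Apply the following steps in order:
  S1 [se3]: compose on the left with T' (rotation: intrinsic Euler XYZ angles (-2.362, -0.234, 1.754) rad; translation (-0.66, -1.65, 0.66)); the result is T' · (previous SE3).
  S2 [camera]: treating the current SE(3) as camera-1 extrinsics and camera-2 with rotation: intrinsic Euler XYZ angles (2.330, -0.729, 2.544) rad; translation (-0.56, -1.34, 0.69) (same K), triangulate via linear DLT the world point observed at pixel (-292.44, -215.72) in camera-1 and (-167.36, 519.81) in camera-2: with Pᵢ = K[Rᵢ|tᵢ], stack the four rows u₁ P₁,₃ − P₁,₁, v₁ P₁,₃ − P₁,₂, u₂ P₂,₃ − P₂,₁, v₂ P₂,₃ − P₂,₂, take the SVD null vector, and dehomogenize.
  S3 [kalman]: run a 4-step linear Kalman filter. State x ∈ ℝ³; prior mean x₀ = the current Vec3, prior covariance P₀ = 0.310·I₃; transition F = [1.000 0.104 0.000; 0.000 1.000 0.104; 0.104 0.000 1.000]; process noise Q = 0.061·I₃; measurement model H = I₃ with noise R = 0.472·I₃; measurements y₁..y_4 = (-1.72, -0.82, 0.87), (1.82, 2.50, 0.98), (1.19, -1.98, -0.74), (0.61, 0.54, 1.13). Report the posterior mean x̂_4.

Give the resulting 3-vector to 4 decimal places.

result = (0.7511, 0.3422, 0.3671)

source (fourbar_fk): coupler pose = R=[0.6178 -0.7863 0.0000; 0.7863 0.6178 0.0000; 0.0000 0.0000 1.0000], t=(0.6676, 0.8362, 0.0000)
after S1 (compose_se3): R=[-0.8616 -0.4516 -0.2319; -0.4745 0.5543 0.6838; -0.1803 0.6992 -0.6918], t=(-1.5781, -2.1624, 0.4612)
after S2 (triangulate): (0.5807, 1.6504, -0.9074)
after S3 (kf_track): (0.7511, 0.3422, 0.3671)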